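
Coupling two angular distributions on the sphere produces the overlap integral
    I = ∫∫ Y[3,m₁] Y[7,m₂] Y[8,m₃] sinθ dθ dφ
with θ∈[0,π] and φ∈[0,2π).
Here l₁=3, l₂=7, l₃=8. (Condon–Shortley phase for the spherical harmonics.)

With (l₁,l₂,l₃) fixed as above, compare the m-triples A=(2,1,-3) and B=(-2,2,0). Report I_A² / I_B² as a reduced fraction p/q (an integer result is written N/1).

Same 3,7,8: normalisation and zero-m 3j drop out of the ratio.
A: Δ: 2! 4! 12! / 19! → 1/5290740; sum: t=0:+1/11612160 t=1:−1/14515200 = 1/58060800; 3j²(3 7 8; 2 1 -3) = Δ·Π!·Σ² = 55/58786  (sign -1)
B: Δ: 2! 4! 12! / 19! → 1/5290740; sum: t=1:−1/23224320 t=2:+1/7257600 = 11/116121600; 3j²(3 7 8; -2 2 0) = Δ·Π!·Σ² = 121/8398  (sign +1)
I_A²/I_B² = (55/58786)/(121/8398) = 5/77

5/77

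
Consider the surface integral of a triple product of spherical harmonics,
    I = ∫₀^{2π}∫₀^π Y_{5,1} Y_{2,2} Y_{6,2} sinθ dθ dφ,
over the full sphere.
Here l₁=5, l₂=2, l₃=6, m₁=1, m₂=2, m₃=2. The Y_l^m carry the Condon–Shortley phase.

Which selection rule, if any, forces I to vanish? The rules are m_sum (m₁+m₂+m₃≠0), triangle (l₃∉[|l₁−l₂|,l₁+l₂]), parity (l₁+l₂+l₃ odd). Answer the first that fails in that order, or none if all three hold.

m_sum

azimuthal sum: 1 + 2 + 2 = 5  ✗
3 ≤ 6 ≤ 7 (triangle on l)
L = 5 + 2 + 6 = 13 (odd)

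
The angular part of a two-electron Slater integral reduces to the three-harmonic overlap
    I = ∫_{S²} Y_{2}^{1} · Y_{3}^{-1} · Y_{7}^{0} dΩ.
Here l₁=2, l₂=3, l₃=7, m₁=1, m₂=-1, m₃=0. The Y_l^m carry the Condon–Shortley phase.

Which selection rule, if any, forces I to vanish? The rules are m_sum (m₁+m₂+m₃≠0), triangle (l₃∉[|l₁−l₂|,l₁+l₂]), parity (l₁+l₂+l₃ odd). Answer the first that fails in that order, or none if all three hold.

triangle

m₁+m₂+m₃ = 1 − 1 + 0 = 0  ✓
triangle: |2−3|=1 ≤ l₃=7 ≤ 2+3=5  ✗
parity: l₁+l₂+l₃ = 12 is even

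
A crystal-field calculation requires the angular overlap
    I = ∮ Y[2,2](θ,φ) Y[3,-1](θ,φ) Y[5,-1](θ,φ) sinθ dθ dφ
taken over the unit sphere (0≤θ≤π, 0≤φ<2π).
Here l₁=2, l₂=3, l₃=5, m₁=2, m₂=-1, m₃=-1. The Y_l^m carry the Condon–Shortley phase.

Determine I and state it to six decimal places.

-0.092802

Rules hold: Σm=0, L=10 even, 1≤5≤5.
N = 5·7·11 = 385
Δ = 0!·4!·6!/11! = 1/2310
Racah Σ t=0..0: t=0:+1/144 = 1/144
⇒ 3j(2 3 5; 0 0 0)² = 10/231, sgn -1
Racah Σ t=0..0: t=0:+1/1152 = 1/1152
⇒ 3j(2 3 5; 2 -1 -1)² = 1/154, sgn +1
4πI² = N·(3j₀)²·(3jₘ)² = 25/231
I = -1·√(0.108225/4π) = -0.09280237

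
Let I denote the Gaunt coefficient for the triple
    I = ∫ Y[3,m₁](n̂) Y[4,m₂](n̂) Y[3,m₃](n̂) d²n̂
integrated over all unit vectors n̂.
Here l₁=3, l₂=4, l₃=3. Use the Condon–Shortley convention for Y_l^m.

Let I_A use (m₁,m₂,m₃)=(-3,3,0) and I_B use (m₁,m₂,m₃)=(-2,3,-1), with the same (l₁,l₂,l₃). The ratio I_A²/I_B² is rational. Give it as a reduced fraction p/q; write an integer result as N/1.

9/2

Same 3,4,3: normalisation and zero-m 3j drop out of the ratio.
A: Δ: 4! 2! 4! / 11! → 1/34650; sum: t=4:+1/288 = 1/288; 3j²(3 4 3; -3 3 0) = Δ·Π!·Σ² = 1/22  (sign -1)
B: Δ: 4! 2! 4! / 11! → 1/34650; sum: t=3:−1/288 t=4:+1/144 = 1/288; 3j²(3 4 3; -2 3 -1) = Δ·Π!·Σ² = 1/99  (sign +1)
I_A²/I_B² = (1/22)/(1/99) = 9/2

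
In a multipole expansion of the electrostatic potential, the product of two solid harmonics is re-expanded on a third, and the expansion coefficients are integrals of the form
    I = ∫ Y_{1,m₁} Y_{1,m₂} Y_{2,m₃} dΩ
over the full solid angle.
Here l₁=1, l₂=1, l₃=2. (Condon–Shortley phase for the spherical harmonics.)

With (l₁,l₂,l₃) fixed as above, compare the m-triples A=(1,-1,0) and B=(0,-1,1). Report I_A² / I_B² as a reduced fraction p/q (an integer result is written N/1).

1/3

l's match ⇒ only the (l;m) 3-j factors differ between A and B.
A: triangle coeff Δ(1,1,2) = 1/30; Σ_t [0,0]: t=0:+1/4 = 1/4; (3j)²=1/30 [(1 1 2; 1 -1 0)], sign=+1
B: triangle coeff Δ(1,1,2) = 1/30; Σ_t [0,0]: t=0:+1/2 = 1/2; (3j)²=1/10 [(1 1 2; 0 -1 1)], sign=-1
I_A²/I_B² = (1/30)/(1/10) = 1/3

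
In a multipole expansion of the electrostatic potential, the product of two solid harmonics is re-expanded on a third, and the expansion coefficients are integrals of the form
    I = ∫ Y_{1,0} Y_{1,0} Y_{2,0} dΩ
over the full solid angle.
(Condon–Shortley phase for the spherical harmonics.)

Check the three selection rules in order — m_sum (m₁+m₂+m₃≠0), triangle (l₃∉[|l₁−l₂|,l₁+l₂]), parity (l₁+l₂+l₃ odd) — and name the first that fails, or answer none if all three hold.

m₁+m₂+m₃ = 0 + 0 + 0 = 0  ✓
triangle: |1−1|=0 ≤ l₃=2 ≤ 1+1=2  ✓
parity: l₁+l₂+l₃ = 4 is even  ✓

none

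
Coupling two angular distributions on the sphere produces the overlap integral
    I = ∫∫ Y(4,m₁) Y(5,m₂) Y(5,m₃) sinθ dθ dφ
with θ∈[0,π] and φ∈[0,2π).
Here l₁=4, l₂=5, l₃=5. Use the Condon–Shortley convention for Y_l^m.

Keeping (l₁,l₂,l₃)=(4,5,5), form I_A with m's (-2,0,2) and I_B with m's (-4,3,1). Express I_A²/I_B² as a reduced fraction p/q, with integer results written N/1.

7/20

Same 4,5,5: normalisation and zero-m 3j drop out of the ratio.
A: Δ: 4! 4! 6! / 15! → 1/3153150; sum: t=2:+1/3456 t=3:−1/1728 t=4:+1/11520 = -7/34560; 3j²(4 5 5; -2 0 2) = Δ·Π!·Σ² = 7/858  (sign +1)
B: Δ: 4! 4! 6! / 15! → 1/3153150; sum: t=4:+1/27648 = 1/27648; 3j²(4 5 5; -4 3 1) = Δ·Π!·Σ² = 10/429  (sign +1)
I_A²/I_B² = (7/858)/(10/429) = 7/20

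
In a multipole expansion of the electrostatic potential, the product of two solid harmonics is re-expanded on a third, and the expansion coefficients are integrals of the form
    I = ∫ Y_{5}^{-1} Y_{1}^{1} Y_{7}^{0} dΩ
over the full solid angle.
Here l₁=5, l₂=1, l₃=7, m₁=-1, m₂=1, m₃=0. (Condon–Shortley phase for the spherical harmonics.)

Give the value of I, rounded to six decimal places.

triangle: need 4≤l₃≤6, have 7; I=0

0.000000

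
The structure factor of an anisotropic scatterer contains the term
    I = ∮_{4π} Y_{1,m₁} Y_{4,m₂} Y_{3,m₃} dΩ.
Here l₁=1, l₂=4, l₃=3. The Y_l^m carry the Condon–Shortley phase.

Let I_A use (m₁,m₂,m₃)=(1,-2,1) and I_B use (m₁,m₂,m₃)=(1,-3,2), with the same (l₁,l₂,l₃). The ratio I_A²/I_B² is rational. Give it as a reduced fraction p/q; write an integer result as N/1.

Shared (l₁,l₂,l₃)=(1,4,3): N and (l;000)² cancel in I_A²/I_B².
A: Δ = 2!·0!·6!/9! = 1/252; Racah Σ t=0..0: t=0:+1/96 = 1/96; ⇒ 3j(1 4 3; 1 -2 1)² = 5/84, sgn +1
B: Δ = 2!·0!·6!/9! = 1/252; Racah Σ t=0..0: t=0:+1/240 = 1/240; ⇒ 3j(1 4 3; 1 -3 2)² = 1/12, sgn -1
I_A²/I_B² = (5/84)/(1/12) = 5/7

5/7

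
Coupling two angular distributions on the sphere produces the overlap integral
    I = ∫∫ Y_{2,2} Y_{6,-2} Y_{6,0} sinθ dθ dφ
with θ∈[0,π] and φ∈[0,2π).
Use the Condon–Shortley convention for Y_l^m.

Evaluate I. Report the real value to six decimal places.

-0.191909

Rules hold: Σm=0, L=14 even, 4≤6≤8.
N = 5·13·13 = 845
Δ = 2!·2!·10!/15! = 1/90090
Racah Σ t=0..2: t=0:+1/69120 t=1:−1/14400 t=2:+1/69120 = -7/172800
⇒ 3j(2 6 6; 0 0 0)² = 14/715, sgn -1
Racah Σ t=0..0: t=0:+1/69120 = 1/69120
⇒ 3j(2 6 6; 2 -2 0)² = 4/143, sgn +1
4πI² = N·(3j₀)²·(3jₘ)² = 56/121
I = -1·√(0.46281/4π) = -0.19190947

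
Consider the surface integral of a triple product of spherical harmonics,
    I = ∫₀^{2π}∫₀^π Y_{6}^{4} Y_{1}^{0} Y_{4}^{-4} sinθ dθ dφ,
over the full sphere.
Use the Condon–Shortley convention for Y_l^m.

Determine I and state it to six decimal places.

0.000000

l₃=4 ∉ [5,7] — triangle fails ⇒ I = 0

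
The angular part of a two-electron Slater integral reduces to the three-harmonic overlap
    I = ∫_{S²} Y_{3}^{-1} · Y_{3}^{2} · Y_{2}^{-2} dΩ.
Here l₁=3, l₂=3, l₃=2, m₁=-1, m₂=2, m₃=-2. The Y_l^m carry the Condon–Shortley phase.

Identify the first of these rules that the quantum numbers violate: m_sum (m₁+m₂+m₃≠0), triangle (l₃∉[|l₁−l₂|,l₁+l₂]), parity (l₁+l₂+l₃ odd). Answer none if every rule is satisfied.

m₁+m₂+m₃ = -1 + 2 − 2 = -1  ✗
triangle: |3−3|=0 ≤ l₃=2 ≤ 3+3=6
parity: l₁+l₂+l₃ = 8 is even

m_sum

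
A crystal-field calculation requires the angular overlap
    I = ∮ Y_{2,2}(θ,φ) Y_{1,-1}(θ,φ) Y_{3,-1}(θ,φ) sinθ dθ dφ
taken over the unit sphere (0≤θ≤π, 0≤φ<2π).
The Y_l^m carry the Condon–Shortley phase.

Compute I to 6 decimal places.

Rules hold: Σm=0, L=6 even, 1≤3≤3.
N = 5·3·7 = 105
Δ = 0!·4!·2!/7! = 1/105
Racah Σ t=0..0: t=0:+1/4 = 1/4
⇒ 3j(2 1 3; 0 0 0)² = 3/35, sgn -1
Racah Σ t=0..0: t=0:+1/48 = 1/48
⇒ 3j(2 1 3; 2 -1 -1)² = 1/105, sgn +1
4πI² = N·(3j₀)²·(3jₘ)² = 3/35
I = -1·√(0.0857143/4π) = -0.08258890

-0.082589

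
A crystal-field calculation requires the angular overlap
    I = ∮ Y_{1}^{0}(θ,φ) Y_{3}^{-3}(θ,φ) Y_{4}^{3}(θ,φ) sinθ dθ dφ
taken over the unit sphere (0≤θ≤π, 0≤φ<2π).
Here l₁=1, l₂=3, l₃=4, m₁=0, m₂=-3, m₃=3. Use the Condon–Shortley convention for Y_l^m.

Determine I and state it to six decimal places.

-0.162868

m-sum 0 ✓  L=8 even ✓  2≤4≤4 ✓
Π(2lᵢ+1) = 3×7×9 = 189
triangle coeff Δ(1,3,4) = 1/252
Σ_t [0,0]: t=0:+1/36 = 1/36
(3j)²=4/63 [(1 3 4; 0 0 0)], sign=+1
Σ_t [0,0]: t=0:+1/720 = 1/720
(3j)²=1/36 [(1 3 4; 0 -3 3)], sign=-1
⇒ 4πI² = 1/3
I = (-1)√(1/3/(4π)) = -0.16286750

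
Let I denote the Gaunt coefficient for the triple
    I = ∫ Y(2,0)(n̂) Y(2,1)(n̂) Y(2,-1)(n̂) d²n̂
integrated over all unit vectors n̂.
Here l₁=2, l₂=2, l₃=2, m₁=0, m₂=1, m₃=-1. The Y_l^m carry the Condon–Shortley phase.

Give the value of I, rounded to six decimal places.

m-sum 0 ✓  L=6 even ✓  0≤2≤4 ✓
Π(2lᵢ+1) = 5×5×5 = 125
triangle coeff Δ(2,2,2) = 1/630
Σ_t [0,2]: t=0:+1/8 t=1:−1/1 t=2:+1/8 = -3/4
(3j)²=2/35 [(2 2 2; 0 0 0)], sign=-1
Σ_t [1,2]: t=1:−1/2 t=2:+1/4 = -1/4
(3j)²=1/70 [(2 2 2; 0 1 -1)], sign=+1
⇒ 4πI² = 5/49
I = (-1)√(5/49/(4π)) = -0.09011188

-0.090112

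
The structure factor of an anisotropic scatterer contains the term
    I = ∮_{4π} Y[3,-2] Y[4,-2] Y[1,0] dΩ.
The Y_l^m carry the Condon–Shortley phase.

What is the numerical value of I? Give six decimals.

0.000000

Σmᵢ = -4 ≠ 0, so the φ-integral vanishes; I = 0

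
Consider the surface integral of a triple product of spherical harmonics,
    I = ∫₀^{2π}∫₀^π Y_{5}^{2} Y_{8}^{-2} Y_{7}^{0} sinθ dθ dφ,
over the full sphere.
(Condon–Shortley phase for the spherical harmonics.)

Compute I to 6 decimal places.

-0.064970

m-sum 0 ✓  L=20 even ✓  3≤7≤13 ✓
Π(2lᵢ+1) = 11×17×15 = 2805
triangle coeff Δ(5,8,7) = 1/814773960
Σ_t [1,5]: t=1:−1/87091200 t=2:+1/4976640 t=3:−1/2073600 t=4:+1/4976640 t=5:−1/87091200 = -1/9676800
(3j)²=360/46189 [(5 8 7; 0 0 0)], sign=+1
Σ_t [0,3]: t=0:+1/74649600 t=1:−1/6912000 t=2:+1/4976640 t=3:−1/26127360 = 41/1306368000
(3j)²=1681/692835 [(5 8 7; 2 -2 0)], sign=-1
⇒ 4πI² = 605160/11408683
I = (-1)√(605160/11408683/(4π)) = -0.06496993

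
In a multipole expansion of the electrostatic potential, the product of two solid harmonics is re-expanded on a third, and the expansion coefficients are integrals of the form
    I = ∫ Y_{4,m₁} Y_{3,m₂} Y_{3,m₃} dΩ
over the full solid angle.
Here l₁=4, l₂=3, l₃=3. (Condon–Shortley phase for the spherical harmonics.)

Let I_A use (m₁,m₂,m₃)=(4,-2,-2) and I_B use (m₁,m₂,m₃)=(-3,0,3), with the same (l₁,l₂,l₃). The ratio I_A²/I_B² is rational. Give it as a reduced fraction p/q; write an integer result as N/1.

10/9

l's match ⇒ only the (l;m) 3-j factors differ between A and B.
A: triangle coeff Δ(4,3,3) = 1/34650; Σ_t [0,0]: t=0:+1/576 = 1/576; (3j)²=5/99 [(4 3 3; 4 -2 -2)], sign=-1
B: triangle coeff Δ(4,3,3) = 1/34650; Σ_t [3,3]: t=3:−1/288 = -1/288; (3j)²=1/22 [(4 3 3; -3 0 3)], sign=-1
I_A²/I_B² = (5/99)/(1/22) = 10/9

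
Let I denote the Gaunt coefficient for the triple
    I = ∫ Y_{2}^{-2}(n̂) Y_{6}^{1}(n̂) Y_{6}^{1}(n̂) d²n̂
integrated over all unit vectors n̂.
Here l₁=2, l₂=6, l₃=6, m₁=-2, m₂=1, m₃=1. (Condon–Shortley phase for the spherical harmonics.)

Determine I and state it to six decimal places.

0.196649

Rules hold: Σm=0, L=14 even, 4≤6≤8.
N = 5·13·13 = 845
Δ = 2!·2!·10!/15! = 1/90090
Racah Σ t=0..2: t=0:+1/69120 t=1:−1/14400 t=2:+1/69120 = -7/172800
⇒ 3j(2 6 6; 0 0 0)² = 14/715, sgn -1
Racah Σ t=2..2: t=2:+1/57600 = 1/57600
⇒ 3j(2 6 6; -2 1 1)² = 21/715, sgn -1
4πI² = N·(3j₀)²·(3jₘ)² = 294/605
I = +1·√(0.48595/4π) = 0.19664868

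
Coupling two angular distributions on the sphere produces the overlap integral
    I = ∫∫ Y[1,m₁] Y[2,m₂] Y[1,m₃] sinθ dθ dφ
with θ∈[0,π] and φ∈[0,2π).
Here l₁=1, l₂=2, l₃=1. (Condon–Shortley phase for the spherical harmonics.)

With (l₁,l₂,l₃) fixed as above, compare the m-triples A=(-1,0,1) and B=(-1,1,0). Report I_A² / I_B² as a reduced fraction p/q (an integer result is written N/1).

l's match ⇒ only the (l;m) 3-j factors differ between A and B.
A: triangle coeff Δ(1,2,1) = 1/30; Σ_t [2,2]: t=2:+1/4 = 1/4; (3j)²=1/30 [(1 2 1; -1 0 1)], sign=+1
B: triangle coeff Δ(1,2,1) = 1/30; Σ_t [2,2]: t=2:+1/2 = 1/2; (3j)²=1/10 [(1 2 1; -1 1 0)], sign=-1
I_A²/I_B² = (1/30)/(1/10) = 1/3

1/3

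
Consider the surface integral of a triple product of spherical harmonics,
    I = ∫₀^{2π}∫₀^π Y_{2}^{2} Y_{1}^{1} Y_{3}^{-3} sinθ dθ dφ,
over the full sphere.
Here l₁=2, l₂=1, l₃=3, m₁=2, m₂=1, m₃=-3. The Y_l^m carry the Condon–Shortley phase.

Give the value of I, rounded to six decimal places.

-0.319865

Checks pass: Σm=0; 6 even; l₃=3∈[1,3].
(2·2+1)(2·1+1)(2·3+1) = 105
Δ: 0! 4! 2! / 7! → 1/105
sum: t=0:+1/4 = 1/4
3j²(2 1 3; 0 0 0) = Δ·Π!·Σ² = 3/35  (sign -1)
sum: t=0:+1/48 = 1/48
3j²(2 1 3; 2 1 -3) = Δ·Π!·Σ² = 1/7  (sign +1)
combine: 4πI² = 105·3/35·1/7 = 9/7
take √, sign -1: I = -0.31986543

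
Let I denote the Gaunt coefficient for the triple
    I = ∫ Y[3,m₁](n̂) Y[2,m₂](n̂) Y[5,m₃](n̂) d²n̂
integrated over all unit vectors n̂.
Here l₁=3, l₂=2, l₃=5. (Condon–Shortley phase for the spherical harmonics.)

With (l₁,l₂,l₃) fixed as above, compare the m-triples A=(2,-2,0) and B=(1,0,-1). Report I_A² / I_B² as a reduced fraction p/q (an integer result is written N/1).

1/18

l's match ⇒ only the (l;m) 3-j factors differ between A and B.
A: triangle coeff Δ(3,2,5) = 1/2310; Σ_t [0,0]: t=0:+1/2880 = 1/2880; (3j)²=1/462 [(3 2 5; 2 -2 0)], sign=-1
B: triangle coeff Δ(3,2,5) = 1/2310; Σ_t [0,0]: t=0:+1/192 = 1/192; (3j)²=3/77 [(3 2 5; 1 0 -1)], sign=+1
I_A²/I_B² = (1/462)/(3/77) = 1/18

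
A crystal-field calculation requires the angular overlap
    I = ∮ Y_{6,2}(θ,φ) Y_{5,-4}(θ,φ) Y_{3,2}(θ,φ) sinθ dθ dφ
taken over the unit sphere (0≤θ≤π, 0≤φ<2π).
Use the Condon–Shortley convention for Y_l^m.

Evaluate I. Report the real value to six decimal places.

Rules hold: Σm=0, L=14 even, 1≤3≤11.
N = 13·11·7 = 1001
Δ = 8!·4!·2!/15! = 1/675675
Racah Σ t=3..5: t=3:−1/8640 t=4:+1/2304 t=5:−1/8640 = 7/34560
⇒ 3j(6 5 3; 0 0 0)² = 7/429, sgn -1
Racah Σ t=0..1: t=0:+1/967680 t=1:−1/60480 = -1/64512
⇒ 3j(6 5 3; 2 -4 2)² = 15/1001, sgn +1
4πI² = N·(3j₀)²·(3jₘ)² = 35/143
I = -1·√(0.244755/4π) = -0.13956004

-0.139560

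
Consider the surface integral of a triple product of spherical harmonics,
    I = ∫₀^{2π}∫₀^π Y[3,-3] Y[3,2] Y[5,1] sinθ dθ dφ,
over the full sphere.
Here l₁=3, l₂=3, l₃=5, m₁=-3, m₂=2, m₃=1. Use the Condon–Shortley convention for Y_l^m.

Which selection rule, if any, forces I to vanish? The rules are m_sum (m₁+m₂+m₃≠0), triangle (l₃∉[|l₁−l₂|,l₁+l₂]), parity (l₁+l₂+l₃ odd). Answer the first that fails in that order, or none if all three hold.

Σmᵢ = 0  ✓
l₃∈[|l₁−l₂|,l₁+l₂]=[0,6], have l₃=5  ✓
Σlᵢ = 11 ⇒ odd  ✗

parity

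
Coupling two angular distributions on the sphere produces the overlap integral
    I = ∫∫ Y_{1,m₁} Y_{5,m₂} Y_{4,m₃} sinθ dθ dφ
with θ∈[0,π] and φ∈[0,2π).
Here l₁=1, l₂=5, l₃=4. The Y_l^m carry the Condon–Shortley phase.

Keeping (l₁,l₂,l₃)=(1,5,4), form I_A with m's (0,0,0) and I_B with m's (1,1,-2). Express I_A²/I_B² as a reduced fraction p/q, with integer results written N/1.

Shared (l₁,l₂,l₃)=(1,5,4): N and (l;000)² cancel in I_A²/I_B².
A: Δ = 2!·0!·8!/11! = 1/495; Racah Σ t=1..1: t=1:−1/576 = -1/576; ⇒ 3j(1 5 4; 0 0 0)² = 5/99, sgn -1
B: Δ = 2!·0!·8!/11! = 1/495; Racah Σ t=0..0: t=0:+1/2880 = 1/2880; ⇒ 3j(1 5 4; 1 1 -2)² = 2/165, sgn +1
I_A²/I_B² = (5/99)/(2/165) = 25/6

25/6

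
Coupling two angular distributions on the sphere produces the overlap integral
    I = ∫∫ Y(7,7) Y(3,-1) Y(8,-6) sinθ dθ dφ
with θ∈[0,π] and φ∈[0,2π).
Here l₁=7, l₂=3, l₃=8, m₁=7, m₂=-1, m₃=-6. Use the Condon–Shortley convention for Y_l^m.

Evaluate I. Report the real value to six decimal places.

-0.126536

Rules hold: Σm=0, L=18 even, 4≤8≤10.
N = 15·7·17 = 1785
Δ = 2!·12!·4!/19! = 1/5290740
Racah Σ t=0..2: t=0:+1/7257600 t=1:−1/2073600 t=2:+1/7257600 = -1/4838400
⇒ 3j(7 3 8; 0 0 0)² = 252/20995, sgn -1
Racah Σ t=0..0: t=0:+1/3832012800 = 1/3832012800
⇒ 3j(7 3 8; 7 -1 -6)² = 91/9690, sgn +1
4πI² = N·(3j₀)²·(3jₘ)² = 6174/30685
I = -1·√(0.201206/4π) = -0.12653635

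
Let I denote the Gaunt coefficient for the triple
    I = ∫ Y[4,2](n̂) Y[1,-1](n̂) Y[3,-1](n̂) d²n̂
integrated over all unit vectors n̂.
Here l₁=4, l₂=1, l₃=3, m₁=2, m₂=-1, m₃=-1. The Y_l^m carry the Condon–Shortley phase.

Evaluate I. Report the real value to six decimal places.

Checks pass: Σm=0; 8 even; l₃=3∈[3,5].
(2·4+1)(2·1+1)(2·3+1) = 189
Δ: 2! 6! 0! / 9! → 1/252
sum: t=1:−1/36 = -1/36
3j²(4 1 3; 0 0 0) = Δ·Π!·Σ² = 4/63  (sign +1)
sum: t=0:+1/96 = 1/96
3j²(4 1 3; 2 -1 -1) = Δ·Π!·Σ² = 5/84  (sign +1)
combine: 4πI² = 189·4/63·5/84 = 5/7
take √, sign +1: I = 0.23841361

0.238414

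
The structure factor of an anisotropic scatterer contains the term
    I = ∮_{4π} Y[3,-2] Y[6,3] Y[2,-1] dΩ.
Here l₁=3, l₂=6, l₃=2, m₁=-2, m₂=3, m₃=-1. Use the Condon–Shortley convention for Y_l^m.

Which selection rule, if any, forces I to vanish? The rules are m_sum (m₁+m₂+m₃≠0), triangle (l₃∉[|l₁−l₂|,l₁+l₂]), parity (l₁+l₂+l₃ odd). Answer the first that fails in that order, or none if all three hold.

m₁+m₂+m₃ = -2 + 3 − 1 = 0  ✓
triangle: |3−6|=3 ≤ l₃=2 ≤ 3+6=9  ✗
parity: l₁+l₂+l₃ = 11 is odd

triangle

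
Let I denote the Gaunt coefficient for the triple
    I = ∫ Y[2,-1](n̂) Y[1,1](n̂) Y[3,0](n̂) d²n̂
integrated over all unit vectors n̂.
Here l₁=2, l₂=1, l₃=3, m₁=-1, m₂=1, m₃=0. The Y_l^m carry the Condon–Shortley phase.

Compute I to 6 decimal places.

0.143048

Checks pass: Σm=0; 6 even; l₃=3∈[1,3].
(2·2+1)(2·1+1)(2·3+1) = 105
Δ: 0! 4! 2! / 7! → 1/105
sum: t=0:+1/4 = 1/4
3j²(2 1 3; 0 0 0) = Δ·Π!·Σ² = 3/35  (sign -1)
sum: t=0:+1/12 = 1/12
3j²(2 1 3; -1 1 0) = Δ·Π!·Σ² = 1/35  (sign -1)
combine: 4πI² = 105·3/35·1/35 = 9/35
take √, sign +1: I = 0.14304817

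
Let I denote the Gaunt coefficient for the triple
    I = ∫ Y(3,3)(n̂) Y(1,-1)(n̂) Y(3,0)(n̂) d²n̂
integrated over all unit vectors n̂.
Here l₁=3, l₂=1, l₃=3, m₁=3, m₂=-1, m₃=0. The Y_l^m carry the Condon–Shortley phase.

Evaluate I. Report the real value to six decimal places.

0.000000

3 − 1 + 0 = 2 ≠ 0: azimuthal integral kills it; I = 0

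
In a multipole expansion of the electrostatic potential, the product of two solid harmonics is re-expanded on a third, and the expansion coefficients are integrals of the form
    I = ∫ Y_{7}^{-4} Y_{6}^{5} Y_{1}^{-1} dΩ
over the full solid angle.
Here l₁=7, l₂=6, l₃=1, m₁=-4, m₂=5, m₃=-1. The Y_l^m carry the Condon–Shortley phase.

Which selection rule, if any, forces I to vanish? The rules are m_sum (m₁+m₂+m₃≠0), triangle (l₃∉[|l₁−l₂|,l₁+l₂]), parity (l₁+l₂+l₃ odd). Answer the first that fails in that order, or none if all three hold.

Σmᵢ = 0  ✓
l₃∈[|l₁−l₂|,l₁+l₂]=[1,13], have l₃=1  ✓
Σlᵢ = 14 ⇒ even  ✓

none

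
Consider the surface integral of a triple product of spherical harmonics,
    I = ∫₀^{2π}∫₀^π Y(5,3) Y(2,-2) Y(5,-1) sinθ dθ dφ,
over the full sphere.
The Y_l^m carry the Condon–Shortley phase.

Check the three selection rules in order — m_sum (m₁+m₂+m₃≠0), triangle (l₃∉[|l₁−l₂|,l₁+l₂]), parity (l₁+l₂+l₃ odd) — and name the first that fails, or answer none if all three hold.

azimuthal sum: 3 − 2 − 1 = 0  ✓
3 ≤ 5 ≤ 7 (triangle on l)  ✓
L = 5 + 2 + 5 = 12 (even)  ✓

none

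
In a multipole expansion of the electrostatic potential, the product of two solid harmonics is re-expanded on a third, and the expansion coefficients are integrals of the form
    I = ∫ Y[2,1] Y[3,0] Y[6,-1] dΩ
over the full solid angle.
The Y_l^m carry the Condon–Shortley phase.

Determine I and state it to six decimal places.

0.000000

|2−3|≤6≤2+3 violated ⇒ I = 0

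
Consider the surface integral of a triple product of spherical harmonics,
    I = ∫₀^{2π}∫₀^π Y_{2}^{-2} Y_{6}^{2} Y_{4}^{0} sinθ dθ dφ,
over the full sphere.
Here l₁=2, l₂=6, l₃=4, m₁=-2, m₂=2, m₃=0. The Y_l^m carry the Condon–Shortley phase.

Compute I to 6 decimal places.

m-sum 0 ✓  L=12 even ✓  4≤4≤8 ✓
Π(2lᵢ+1) = 5×13×9 = 585
triangle coeff Δ(2,6,4) = 1/6435
Σ_t [2,2]: t=2:+1/2304 = 1/2304
(3j)²=5/143 [(2 6 4; 0 0 0)], sign=+1
Σ_t [4,4]: t=4:+1/13824 = 1/13824
(3j)²=14/1287 [(2 6 4; -2 2 0)], sign=+1
⇒ 4πI² = 350/1573
I = (+1)√(350/1573/(4π)) = 0.13306527

0.133065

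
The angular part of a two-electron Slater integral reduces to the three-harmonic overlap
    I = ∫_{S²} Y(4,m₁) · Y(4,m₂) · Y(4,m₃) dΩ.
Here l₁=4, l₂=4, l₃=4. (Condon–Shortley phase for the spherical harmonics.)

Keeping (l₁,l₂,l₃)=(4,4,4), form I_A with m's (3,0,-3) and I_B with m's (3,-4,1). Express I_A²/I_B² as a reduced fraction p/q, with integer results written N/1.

l's match ⇒ only the (l;m) 3-j factors differ between A and B.
A: triangle coeff Δ(4,4,4) = 1/450450; Σ_t [0,1]: t=0:+1/3456 t=1:−1/864 = -1/1152; (3j)²=7/286 [(4 4 4; 3 0 -3)], sign=+1
B: triangle coeff Δ(4,4,4) = 1/450450; Σ_t [0,0]: t=0:+1/3456 = 1/3456; (3j)²=35/1287 [(4 4 4; 3 -4 1)], sign=-1
I_A²/I_B² = (7/286)/(35/1287) = 9/10

9/10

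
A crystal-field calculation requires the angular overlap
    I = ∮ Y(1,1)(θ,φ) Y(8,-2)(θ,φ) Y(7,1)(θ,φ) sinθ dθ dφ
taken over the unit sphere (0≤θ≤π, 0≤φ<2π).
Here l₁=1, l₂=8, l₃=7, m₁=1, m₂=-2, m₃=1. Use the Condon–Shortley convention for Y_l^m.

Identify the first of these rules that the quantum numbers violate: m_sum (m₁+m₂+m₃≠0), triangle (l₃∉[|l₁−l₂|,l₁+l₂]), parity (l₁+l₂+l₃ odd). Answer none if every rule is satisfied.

Σmᵢ = 0  ✓
l₃∈[|l₁−l₂|,l₁+l₂]=[7,9], have l₃=7  ✓
Σlᵢ = 16 ⇒ even  ✓

none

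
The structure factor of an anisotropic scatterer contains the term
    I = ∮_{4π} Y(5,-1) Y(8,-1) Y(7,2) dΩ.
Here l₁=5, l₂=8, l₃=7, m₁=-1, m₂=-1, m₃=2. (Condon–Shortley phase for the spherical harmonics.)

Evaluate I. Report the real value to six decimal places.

0.089940

m-sum 0 ✓  L=20 even ✓  3≤7≤13 ✓
Π(2lᵢ+1) = 11×17×15 = 2805
triangle coeff Δ(5,8,7) = 1/814773960
Σ_t [1,5]: t=1:−1/87091200 t=2:+1/4976640 t=3:−1/2073600 t=4:+1/4976640 t=5:−1/87091200 = -1/9676800
(3j)²=360/46189 [(5 8 7; 0 0 0)], sign=+1
Σ_t [2,6]: t=2:+1/16588800 t=3:−1/3732480 t=4:+1/5806080 t=5:−1/58060800 t=6:+1/6270566400 = -47/895795200
(3j)²=15463/3325608 [(5 8 7; -1 -1 2)], sign=+1
⇒ 4πI² = 1159725/11408683
I = (+1)√(1159725/11408683/(4π)) = 0.08994040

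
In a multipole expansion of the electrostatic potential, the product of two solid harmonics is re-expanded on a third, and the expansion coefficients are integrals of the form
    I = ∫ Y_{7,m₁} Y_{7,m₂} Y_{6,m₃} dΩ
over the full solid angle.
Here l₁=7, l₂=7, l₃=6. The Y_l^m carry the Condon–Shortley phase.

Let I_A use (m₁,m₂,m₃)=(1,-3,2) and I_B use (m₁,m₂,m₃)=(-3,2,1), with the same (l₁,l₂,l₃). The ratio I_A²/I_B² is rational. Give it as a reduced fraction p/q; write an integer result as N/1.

12/245

Same 7,7,6: normalisation and zero-m 3j drop out of the ratio.
A: Δ: 8! 6! 6! / 21! → 1/2444321880; sum: t=0:+1/1393459200 t=1:−1/21772800 t=2:+1/3317760 t=3:−1/3110400 t=4:+1/19906560 = -1/66355200; 3j²(7 7 6; 1 -3 2) = Δ·Π!·Σ² = 21/92378  (sign -1)
B: Δ: 8! 6! 6! / 21! → 1/2444321880; sum: t=4:+1/49766400 t=5:−1/4147200 t=6:+1/2488320 t=7:−1/8709120 t=8:+1/232243200 = 7/99532800; 3j²(7 7 6; -3 2 1) = Δ·Π!·Σ² = 1715/369512  (sign -1)
I_A²/I_B² = (21/92378)/(1715/369512) = 12/245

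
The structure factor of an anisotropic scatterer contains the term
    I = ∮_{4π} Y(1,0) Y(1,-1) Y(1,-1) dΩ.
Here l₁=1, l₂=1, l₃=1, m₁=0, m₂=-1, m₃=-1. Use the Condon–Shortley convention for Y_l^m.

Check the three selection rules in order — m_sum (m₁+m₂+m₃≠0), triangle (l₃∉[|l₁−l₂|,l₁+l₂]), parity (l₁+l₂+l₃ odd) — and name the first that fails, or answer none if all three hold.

m_sum

Σmᵢ = -2  ✗
l₃∈[|l₁−l₂|,l₁+l₂]=[0,2], have l₃=1
Σlᵢ = 3 ⇒ odd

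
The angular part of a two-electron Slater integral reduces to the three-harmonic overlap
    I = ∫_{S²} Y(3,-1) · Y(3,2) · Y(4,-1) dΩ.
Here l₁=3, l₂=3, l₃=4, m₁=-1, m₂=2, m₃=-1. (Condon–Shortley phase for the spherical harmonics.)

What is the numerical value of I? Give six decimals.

Checks pass: Σm=0; 10 even; l₃=4∈[0,6].
(2·3+1)(2·3+1)(2·4+1) = 441
Δ: 2! 4! 4! / 11! → 1/34650
sum: t=0:+1/72 t=1:−1/16 t=2:+1/72 = -5/144
3j²(3 3 4; 0 0 0) = Δ·Π!·Σ² = 2/77  (sign -1)
sum: t=1:−1/144 t=2:+1/48 = 1/72
3j²(3 3 4; -1 2 -1) = Δ·Π!·Σ² = 16/693  (sign -1)
combine: 4πI² = 441·2/77·16/693 = 32/121
take √, sign +1: I = 0.14506992

0.145070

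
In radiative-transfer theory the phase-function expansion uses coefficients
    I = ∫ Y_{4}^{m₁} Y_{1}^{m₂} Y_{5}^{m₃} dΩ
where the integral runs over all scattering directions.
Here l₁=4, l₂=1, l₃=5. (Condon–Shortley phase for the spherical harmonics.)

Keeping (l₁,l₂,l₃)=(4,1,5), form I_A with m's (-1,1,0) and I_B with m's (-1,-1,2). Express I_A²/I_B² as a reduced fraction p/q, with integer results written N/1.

Shared (l₁,l₂,l₃)=(4,1,5): N and (l;000)² cancel in I_A²/I_B².
A: Δ = 0!·8!·2!/11! = 1/495; Racah Σ t=0..0: t=0:+1/1440 = 1/1440; ⇒ 3j(4 1 5; -1 1 0)² = 2/99, sgn -1
B: Δ = 0!·8!·2!/11! = 1/495; Racah Σ t=0..0: t=0:+1/1440 = 1/1440; ⇒ 3j(4 1 5; -1 -1 2)² = 7/165, sgn -1
I_A²/I_B² = (2/99)/(7/165) = 10/21

10/21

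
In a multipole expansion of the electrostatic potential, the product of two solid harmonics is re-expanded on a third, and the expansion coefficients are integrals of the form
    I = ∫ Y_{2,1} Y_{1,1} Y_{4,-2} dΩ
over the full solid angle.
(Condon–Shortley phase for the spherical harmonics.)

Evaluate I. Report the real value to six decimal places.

triangle: need 1≤l₃≤3, have 4; I=0

0.000000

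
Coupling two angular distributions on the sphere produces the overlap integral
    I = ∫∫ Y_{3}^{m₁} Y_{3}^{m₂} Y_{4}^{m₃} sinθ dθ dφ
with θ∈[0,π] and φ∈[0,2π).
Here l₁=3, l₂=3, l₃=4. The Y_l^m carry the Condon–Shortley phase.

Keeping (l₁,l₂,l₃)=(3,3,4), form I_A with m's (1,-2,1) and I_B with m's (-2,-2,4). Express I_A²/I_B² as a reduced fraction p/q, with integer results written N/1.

16/35

Shared (l₁,l₂,l₃)=(3,3,4): N and (l;000)² cancel in I_A²/I_B².
A: Δ = 2!·4!·4!/11! = 1/34650; Racah Σ t=0..1: t=0:+1/48 t=1:−1/144 = 1/72; ⇒ 3j(3 3 4; 1 -2 1)² = 16/693, sgn -1
B: Δ = 2!·4!·4!/11! = 1/34650; Racah Σ t=1..1: t=1:−1/576 = -1/576; ⇒ 3j(3 3 4; -2 -2 4)² = 5/99, sgn -1
I_A²/I_B² = (16/693)/(5/99) = 16/35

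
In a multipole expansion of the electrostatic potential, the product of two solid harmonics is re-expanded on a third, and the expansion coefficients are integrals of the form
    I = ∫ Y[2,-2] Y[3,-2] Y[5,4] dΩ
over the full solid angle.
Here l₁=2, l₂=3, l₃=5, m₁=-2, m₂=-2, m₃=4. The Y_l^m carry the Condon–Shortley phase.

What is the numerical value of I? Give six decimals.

0.268967

Checks pass: Σm=0; 10 even; l₃=5∈[1,5].
(2·2+1)(2·3+1)(2·5+1) = 385
Δ: 0! 4! 6! / 11! → 1/2310
sum: t=0:+1/144 = 1/144
3j²(2 3 5; 0 0 0) = Δ·Π!·Σ² = 10/231  (sign -1)
sum: t=0:+1/2880 = 1/2880
3j²(2 3 5; -2 -2 4) = Δ·Π!·Σ² = 3/55  (sign -1)
combine: 4πI² = 385·10/231·3/55 = 10/11
take √, sign +1: I = 0.26896683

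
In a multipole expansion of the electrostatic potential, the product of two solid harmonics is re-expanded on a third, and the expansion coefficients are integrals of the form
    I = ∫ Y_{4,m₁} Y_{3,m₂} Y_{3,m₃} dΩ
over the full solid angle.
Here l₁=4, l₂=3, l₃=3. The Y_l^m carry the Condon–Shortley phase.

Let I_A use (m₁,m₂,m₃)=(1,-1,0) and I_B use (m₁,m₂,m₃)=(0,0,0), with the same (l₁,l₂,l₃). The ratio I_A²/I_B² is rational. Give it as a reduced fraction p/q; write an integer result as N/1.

5/12

Shared (l₁,l₂,l₃)=(4,3,3): N and (l;000)² cancel in I_A²/I_B².
A: Δ = 4!·4!·2!/11! = 1/34650; Racah Σ t=0..2: t=0:+1/288 t=1:−1/24 t=2:+1/48 = -5/288; ⇒ 3j(4 3 3; 1 -1 0)² = 5/462, sgn +1
B: Δ = 4!·4!·2!/11! = 1/34650; Racah Σ t=1..3: t=1:−1/72 t=2:+1/16 t=3:−1/72 = 5/144; ⇒ 3j(4 3 3; 0 0 0)² = 2/77, sgn -1
I_A²/I_B² = (5/462)/(2/77) = 5/12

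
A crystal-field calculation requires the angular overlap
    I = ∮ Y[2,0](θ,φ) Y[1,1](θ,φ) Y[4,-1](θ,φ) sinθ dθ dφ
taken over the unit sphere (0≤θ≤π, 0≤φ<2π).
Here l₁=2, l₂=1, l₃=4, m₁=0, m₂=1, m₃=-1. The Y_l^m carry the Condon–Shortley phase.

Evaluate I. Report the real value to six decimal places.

triangle: need 1≤l₃≤3, have 4; I=0

0.000000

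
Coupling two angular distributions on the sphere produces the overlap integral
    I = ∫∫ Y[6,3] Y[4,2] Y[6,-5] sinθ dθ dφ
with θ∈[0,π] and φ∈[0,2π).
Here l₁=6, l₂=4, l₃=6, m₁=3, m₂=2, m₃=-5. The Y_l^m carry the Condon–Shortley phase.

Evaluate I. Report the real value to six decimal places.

-0.147064

Rules hold: Σm=0, L=16 even, 2≤6≤10.
N = 13·9·13 = 1521
Δ = 4!·8!·4!/17! = 1/15315300
Racah Σ t=0..4: t=0:+1/829440 t=1:−1/25920 t=2:+1/9216 t=3:−1/25920 t=4:+1/829440 = 7/207360
⇒ 3j(6 4 6; 0 0 0)² = 28/2431, sgn +1
Racah Σ t=2..3: t=2:+1/483840 t=3:−1/1451520 = 1/725760
⇒ 3j(6 4 6; 3 2 -5)² = 24/1547, sgn -1
4πI² = N·(3j₀)²·(3jₘ)² = 864/3179
I = -1·√(0.271784/4π) = -0.14706410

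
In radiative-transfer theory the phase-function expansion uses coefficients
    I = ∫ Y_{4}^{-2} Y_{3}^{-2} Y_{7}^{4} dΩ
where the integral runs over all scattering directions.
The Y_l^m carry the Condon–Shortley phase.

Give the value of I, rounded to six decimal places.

m-sum 0 ✓  L=14 even ✓  1≤7≤7 ✓
Π(2lᵢ+1) = 9×7×15 = 945
triangle coeff Δ(4,3,7) = 1/45045
Σ_t [0,0]: t=0:+1/20736 = 1/20736
(3j)²=35/1287 [(4 3 7; 0 0 0)], sign=-1
Σ_t [0,0]: t=0:+1/172800 = 1/172800
(3j)²=2/65 [(4 3 7; -2 -2 4)], sign=-1
⇒ 4πI² = 1470/1859
I = (+1)√(1470/1859/(4π)) = 0.25084996

0.250850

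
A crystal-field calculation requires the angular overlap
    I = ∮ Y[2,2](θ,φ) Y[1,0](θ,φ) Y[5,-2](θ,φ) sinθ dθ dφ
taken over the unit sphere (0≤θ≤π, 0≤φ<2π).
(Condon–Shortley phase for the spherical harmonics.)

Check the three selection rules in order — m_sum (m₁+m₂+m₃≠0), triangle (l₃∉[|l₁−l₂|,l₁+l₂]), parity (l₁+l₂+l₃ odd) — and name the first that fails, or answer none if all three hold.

triangle

Σmᵢ = 0  ✓
l₃∈[|l₁−l₂|,l₁+l₂]=[1,3], have l₃=5  ✗
Σlᵢ = 8 ⇒ even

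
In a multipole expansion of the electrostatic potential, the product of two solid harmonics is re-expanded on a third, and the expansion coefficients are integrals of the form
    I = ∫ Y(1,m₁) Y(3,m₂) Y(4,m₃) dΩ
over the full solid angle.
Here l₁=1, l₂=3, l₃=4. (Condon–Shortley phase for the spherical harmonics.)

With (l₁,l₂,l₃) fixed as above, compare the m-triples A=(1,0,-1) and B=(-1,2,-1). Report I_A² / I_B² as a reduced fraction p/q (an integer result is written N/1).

10/3

l's match ⇒ only the (l;m) 3-j factors differ between A and B.
A: triangle coeff Δ(1,3,4) = 1/252; Σ_t [0,0]: t=0:+1/72 = 1/72; (3j)²=5/126 [(1 3 4; 1 0 -1)], sign=-1
B: triangle coeff Δ(1,3,4) = 1/252; Σ_t [0,0]: t=0:+1/240 = 1/240; (3j)²=1/84 [(1 3 4; -1 2 -1)], sign=-1
I_A²/I_B² = (5/126)/(1/84) = 10/3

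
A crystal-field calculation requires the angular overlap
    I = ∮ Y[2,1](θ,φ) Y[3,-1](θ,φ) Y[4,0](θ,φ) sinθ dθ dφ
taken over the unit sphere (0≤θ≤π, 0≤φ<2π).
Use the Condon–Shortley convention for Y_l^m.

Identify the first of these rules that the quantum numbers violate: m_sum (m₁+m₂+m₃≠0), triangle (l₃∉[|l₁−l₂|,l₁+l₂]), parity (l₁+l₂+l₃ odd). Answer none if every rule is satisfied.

parity

m₁+m₂+m₃ = 1 − 1 + 0 = 0  ✓
triangle: |2−3|=1 ≤ l₃=4 ≤ 2+3=5  ✓
parity: l₁+l₂+l₃ = 9 is odd  ✗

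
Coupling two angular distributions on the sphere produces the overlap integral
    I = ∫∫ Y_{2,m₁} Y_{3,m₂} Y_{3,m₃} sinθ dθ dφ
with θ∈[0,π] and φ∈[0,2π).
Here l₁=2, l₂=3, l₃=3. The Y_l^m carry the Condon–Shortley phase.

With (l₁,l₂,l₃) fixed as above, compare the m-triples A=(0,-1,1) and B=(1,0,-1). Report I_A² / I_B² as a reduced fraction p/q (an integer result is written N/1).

Same 2,3,3: normalisation and zero-m 3j drop out of the ratio.
A: Δ: 2! 2! 4! / 9! → 1/3780; sum: t=0:+1/16 t=1:−1/6 t=2:+1/96 = -3/32; 3j²(2 3 3; 0 -1 1) = Δ·Π!·Σ² = 3/140  (sign -1)
B: Δ: 2! 2! 4! / 9! → 1/3780; sum: t=0:+1/12 t=1:−1/8 = -1/24; 3j²(2 3 3; 1 0 -1) = Δ·Π!·Σ² = 1/210  (sign -1)
I_A²/I_B² = (3/140)/(1/210) = 9/2

9/2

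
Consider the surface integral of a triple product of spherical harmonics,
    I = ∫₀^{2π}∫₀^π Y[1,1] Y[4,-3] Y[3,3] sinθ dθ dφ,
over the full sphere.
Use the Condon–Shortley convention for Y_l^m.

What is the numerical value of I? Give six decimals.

0.000000

Σmᵢ = 1 ≠ 0, so the φ-integral vanishes; I = 0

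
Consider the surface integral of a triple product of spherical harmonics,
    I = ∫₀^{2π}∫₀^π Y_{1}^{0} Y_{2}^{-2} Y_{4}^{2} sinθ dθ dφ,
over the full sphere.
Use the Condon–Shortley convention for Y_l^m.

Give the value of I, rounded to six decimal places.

l₃=4 ∉ [1,3] — triangle fails ⇒ I = 0

0.000000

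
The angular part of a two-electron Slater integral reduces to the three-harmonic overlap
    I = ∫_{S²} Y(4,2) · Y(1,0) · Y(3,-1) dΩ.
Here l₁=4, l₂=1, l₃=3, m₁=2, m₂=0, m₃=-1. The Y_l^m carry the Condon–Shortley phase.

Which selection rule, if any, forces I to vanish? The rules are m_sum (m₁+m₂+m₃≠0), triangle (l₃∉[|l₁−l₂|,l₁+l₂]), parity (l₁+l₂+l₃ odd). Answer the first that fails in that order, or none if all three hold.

Σmᵢ = 1  ✗
l₃∈[|l₁−l₂|,l₁+l₂]=[3,5], have l₃=3
Σlᵢ = 8 ⇒ even

m_sum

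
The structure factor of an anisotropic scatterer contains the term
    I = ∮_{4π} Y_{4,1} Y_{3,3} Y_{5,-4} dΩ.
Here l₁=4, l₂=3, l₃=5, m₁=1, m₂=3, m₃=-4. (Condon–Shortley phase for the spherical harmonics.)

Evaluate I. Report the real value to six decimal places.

Checks pass: Σm=0; 12 even; l₃=5∈[1,7].
(2·4+1)(2·3+1)(2·5+1) = 693
Δ: 2! 6! 4! / 13! → 1/180180
sum: t=0:+1/576 t=1:−1/144 t=2:+1/576 = -1/288
3j²(4 3 5; 0 0 0) = Δ·Π!·Σ² = 20/1001  (sign +1)
sum: t=2:+1/5760 = 1/5760
3j²(4 3 5; 1 3 -4) = Δ·Π!·Σ² = 9/286  (sign -1)
combine: 4πI² = 693·20/1001·9/286 = 810/1859
take √, sign -1: I = -0.18620781

-0.186208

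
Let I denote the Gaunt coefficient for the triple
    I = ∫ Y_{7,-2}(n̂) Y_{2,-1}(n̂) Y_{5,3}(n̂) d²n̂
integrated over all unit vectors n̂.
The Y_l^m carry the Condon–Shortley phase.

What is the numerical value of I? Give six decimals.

0.107507

m-sum 0 ✓  L=14 even ✓  5≤5≤9 ✓
Π(2lᵢ+1) = 15×5×11 = 825
triangle coeff Δ(7,2,5) = 1/15015
Σ_t [2,2]: t=2:+1/57600 = 1/57600
(3j)²=21/715 [(7 2 5; 0 0 0)], sign=-1
Σ_t [1,1]: t=1:−1/483840 = -1/483840
(3j)²=6/1001 [(7 2 5; -2 -1 3)], sign=-1
⇒ 4πI² = 270/1859
I = (+1)√(270/1859/(4π)) = 0.10750713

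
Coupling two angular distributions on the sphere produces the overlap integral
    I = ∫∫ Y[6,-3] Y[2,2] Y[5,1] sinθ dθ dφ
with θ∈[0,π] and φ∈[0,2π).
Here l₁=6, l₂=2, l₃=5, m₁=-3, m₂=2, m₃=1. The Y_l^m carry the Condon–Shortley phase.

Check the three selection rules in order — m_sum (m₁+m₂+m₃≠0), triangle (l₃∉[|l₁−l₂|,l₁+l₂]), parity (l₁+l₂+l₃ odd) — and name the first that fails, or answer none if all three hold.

parity

azimuthal sum: -3 + 2 + 1 = 0  ✓
4 ≤ 5 ≤ 8 (triangle on l)  ✓
L = 6 + 2 + 5 = 13 (odd)  ✗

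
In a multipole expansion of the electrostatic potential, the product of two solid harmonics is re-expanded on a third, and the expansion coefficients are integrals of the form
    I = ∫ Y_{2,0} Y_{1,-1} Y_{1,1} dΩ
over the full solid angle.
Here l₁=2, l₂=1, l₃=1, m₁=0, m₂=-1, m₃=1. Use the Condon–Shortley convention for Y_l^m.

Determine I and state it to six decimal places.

m-sum 0 ✓  L=4 even ✓  1≤1≤3 ✓
Π(2lᵢ+1) = 5×3×3 = 45
triangle coeff Δ(2,1,1) = 1/30
Σ_t [1,1]: t=1:−1/1 = -1/1
(3j)²=2/15 [(2 1 1; 0 0 0)], sign=+1
Σ_t [0,0]: t=0:+1/4 = 1/4
(3j)²=1/30 [(2 1 1; 0 -1 1)], sign=+1
⇒ 4πI² = 1/5
I = (+1)√(1/5/(4π)) = 0.12615663

0.126157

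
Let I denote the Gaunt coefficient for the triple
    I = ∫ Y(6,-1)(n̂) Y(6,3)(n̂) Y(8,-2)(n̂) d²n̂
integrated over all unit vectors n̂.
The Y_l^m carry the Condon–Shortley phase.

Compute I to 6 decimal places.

m-sum 0 ✓  L=20 even ✓  0≤8≤12 ✓
Π(2lᵢ+1) = 13×13×17 = 2873
triangle coeff Δ(6,6,8) = 1/1309458150
Σ_t [0,4]: t=0:+1/49766400 t=1:−1/3110400 t=2:+1/1327104 t=3:−1/3110400 t=4:+1/49766400 = 1/6635520
(3j)²=350/46189 [(6 6 8; 0 0 0)], sign=+1
Σ_t [1,4]: t=1:−1/348364800 t=2:+1/14515200 t=3:−1/4976640 t=4:+1/12441600 = -19/348364800
(3j)²=19/2431 [(6 6 8; -1 3 -2)], sign=-1
⇒ 4πI² = 350/2057
I = (-1)√(350/2057/(4π)) = -0.11636221

-0.116362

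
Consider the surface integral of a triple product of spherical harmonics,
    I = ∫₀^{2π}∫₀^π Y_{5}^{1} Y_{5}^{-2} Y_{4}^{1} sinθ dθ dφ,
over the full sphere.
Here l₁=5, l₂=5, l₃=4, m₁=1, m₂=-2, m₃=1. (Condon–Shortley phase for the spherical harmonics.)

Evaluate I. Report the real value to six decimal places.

0.128377

Rules hold: Σm=0, L=14 even, 0≤4≤10.
N = 11·11·9 = 1089
Δ = 6!·4!·4!/15! = 1/3153150
Racah Σ t=1..5: t=1:−1/69120 t=2:+1/1728 t=3:−1/576 t=4:+1/1728 t=5:−1/69120 = -7/11520
⇒ 3j(5 5 4; 0 0 0)² = 2/143, sgn -1
Racah Σ t=0..3: t=0:+1/103680 t=1:−1/2880 t=2:+1/1152 t=3:−1/5184 = 7/20736
⇒ 3j(5 5 4; 1 -2 1)² = 35/2574, sgn -1
4πI² = N·(3j₀)²·(3jₘ)² = 35/169
I = +1·√(0.207101/4π) = 0.12837656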